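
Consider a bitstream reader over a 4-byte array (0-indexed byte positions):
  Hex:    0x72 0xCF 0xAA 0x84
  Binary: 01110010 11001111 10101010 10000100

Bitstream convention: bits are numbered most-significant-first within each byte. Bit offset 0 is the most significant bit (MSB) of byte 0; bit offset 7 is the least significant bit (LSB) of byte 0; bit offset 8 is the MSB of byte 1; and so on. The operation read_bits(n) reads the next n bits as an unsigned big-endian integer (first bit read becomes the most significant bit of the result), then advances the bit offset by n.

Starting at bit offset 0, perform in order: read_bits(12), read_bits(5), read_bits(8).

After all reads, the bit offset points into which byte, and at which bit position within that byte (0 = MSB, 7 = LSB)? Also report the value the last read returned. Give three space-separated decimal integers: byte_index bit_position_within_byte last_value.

Answer: 3 1 85

Derivation:
Read 1: bits[0:12] width=12 -> value=1836 (bin 011100101100); offset now 12 = byte 1 bit 4; 20 bits remain
Read 2: bits[12:17] width=5 -> value=31 (bin 11111); offset now 17 = byte 2 bit 1; 15 bits remain
Read 3: bits[17:25] width=8 -> value=85 (bin 01010101); offset now 25 = byte 3 bit 1; 7 bits remain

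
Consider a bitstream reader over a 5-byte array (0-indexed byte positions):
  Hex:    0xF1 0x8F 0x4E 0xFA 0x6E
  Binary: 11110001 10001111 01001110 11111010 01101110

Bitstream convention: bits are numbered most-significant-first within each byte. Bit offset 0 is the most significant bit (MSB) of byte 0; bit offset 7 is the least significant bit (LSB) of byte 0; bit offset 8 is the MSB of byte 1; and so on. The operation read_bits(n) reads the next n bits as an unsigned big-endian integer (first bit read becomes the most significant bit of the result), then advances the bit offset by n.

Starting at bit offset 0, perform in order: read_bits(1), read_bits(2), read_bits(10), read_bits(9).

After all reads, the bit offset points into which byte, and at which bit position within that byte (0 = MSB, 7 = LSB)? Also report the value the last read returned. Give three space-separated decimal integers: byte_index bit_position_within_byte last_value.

Read 1: bits[0:1] width=1 -> value=1 (bin 1); offset now 1 = byte 0 bit 1; 39 bits remain
Read 2: bits[1:3] width=2 -> value=3 (bin 11); offset now 3 = byte 0 bit 3; 37 bits remain
Read 3: bits[3:13] width=10 -> value=561 (bin 1000110001); offset now 13 = byte 1 bit 5; 27 bits remain
Read 4: bits[13:22] width=9 -> value=467 (bin 111010011); offset now 22 = byte 2 bit 6; 18 bits remain

Answer: 2 6 467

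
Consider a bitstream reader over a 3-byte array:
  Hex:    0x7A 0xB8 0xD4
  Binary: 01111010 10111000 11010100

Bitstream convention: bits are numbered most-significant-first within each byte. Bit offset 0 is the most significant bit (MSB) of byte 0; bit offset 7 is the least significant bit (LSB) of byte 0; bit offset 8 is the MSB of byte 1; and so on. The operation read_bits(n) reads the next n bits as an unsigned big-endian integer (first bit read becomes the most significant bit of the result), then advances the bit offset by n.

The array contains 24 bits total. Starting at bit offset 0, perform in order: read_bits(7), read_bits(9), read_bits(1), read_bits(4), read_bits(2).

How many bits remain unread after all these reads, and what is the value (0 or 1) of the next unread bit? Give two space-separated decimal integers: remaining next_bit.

Answer: 1 0

Derivation:
Read 1: bits[0:7] width=7 -> value=61 (bin 0111101); offset now 7 = byte 0 bit 7; 17 bits remain
Read 2: bits[7:16] width=9 -> value=184 (bin 010111000); offset now 16 = byte 2 bit 0; 8 bits remain
Read 3: bits[16:17] width=1 -> value=1 (bin 1); offset now 17 = byte 2 bit 1; 7 bits remain
Read 4: bits[17:21] width=4 -> value=10 (bin 1010); offset now 21 = byte 2 bit 5; 3 bits remain
Read 5: bits[21:23] width=2 -> value=2 (bin 10); offset now 23 = byte 2 bit 7; 1 bits remain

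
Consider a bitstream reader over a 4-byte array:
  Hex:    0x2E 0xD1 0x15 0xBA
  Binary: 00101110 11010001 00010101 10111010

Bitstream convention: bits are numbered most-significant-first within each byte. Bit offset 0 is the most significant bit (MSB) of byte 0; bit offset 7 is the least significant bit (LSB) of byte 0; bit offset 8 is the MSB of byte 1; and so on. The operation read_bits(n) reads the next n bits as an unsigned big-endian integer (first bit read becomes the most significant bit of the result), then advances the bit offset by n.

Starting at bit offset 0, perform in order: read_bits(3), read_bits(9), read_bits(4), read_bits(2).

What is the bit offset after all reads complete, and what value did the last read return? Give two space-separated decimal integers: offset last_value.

Answer: 18 0

Derivation:
Read 1: bits[0:3] width=3 -> value=1 (bin 001); offset now 3 = byte 0 bit 3; 29 bits remain
Read 2: bits[3:12] width=9 -> value=237 (bin 011101101); offset now 12 = byte 1 bit 4; 20 bits remain
Read 3: bits[12:16] width=4 -> value=1 (bin 0001); offset now 16 = byte 2 bit 0; 16 bits remain
Read 4: bits[16:18] width=2 -> value=0 (bin 00); offset now 18 = byte 2 bit 2; 14 bits remain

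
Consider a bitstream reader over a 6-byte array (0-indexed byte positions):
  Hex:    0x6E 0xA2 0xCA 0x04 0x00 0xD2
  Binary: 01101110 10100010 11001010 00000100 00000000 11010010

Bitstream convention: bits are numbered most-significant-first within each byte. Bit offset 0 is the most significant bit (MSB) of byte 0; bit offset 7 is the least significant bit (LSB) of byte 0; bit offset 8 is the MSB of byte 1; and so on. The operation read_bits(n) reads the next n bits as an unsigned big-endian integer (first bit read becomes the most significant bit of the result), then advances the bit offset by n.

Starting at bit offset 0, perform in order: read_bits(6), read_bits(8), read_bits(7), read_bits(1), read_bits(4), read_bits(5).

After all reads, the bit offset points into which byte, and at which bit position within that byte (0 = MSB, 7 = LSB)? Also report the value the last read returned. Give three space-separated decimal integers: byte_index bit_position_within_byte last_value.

Read 1: bits[0:6] width=6 -> value=27 (bin 011011); offset now 6 = byte 0 bit 6; 42 bits remain
Read 2: bits[6:14] width=8 -> value=168 (bin 10101000); offset now 14 = byte 1 bit 6; 34 bits remain
Read 3: bits[14:21] width=7 -> value=89 (bin 1011001); offset now 21 = byte 2 bit 5; 27 bits remain
Read 4: bits[21:22] width=1 -> value=0 (bin 0); offset now 22 = byte 2 bit 6; 26 bits remain
Read 5: bits[22:26] width=4 -> value=8 (bin 1000); offset now 26 = byte 3 bit 2; 22 bits remain
Read 6: bits[26:31] width=5 -> value=2 (bin 00010); offset now 31 = byte 3 bit 7; 17 bits remain

Answer: 3 7 2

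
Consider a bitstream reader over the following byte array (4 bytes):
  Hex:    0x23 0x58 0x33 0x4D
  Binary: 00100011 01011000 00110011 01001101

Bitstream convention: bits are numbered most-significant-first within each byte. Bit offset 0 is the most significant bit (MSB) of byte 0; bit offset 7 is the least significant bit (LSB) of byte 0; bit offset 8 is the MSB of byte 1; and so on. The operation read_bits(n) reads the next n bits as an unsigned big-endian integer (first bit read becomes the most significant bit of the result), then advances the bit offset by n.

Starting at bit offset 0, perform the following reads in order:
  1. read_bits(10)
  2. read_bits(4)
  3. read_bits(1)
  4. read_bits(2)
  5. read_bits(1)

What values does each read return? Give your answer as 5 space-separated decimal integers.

Read 1: bits[0:10] width=10 -> value=141 (bin 0010001101); offset now 10 = byte 1 bit 2; 22 bits remain
Read 2: bits[10:14] width=4 -> value=6 (bin 0110); offset now 14 = byte 1 bit 6; 18 bits remain
Read 3: bits[14:15] width=1 -> value=0 (bin 0); offset now 15 = byte 1 bit 7; 17 bits remain
Read 4: bits[15:17] width=2 -> value=0 (bin 00); offset now 17 = byte 2 bit 1; 15 bits remain
Read 5: bits[17:18] width=1 -> value=0 (bin 0); offset now 18 = byte 2 bit 2; 14 bits remain

Answer: 141 6 0 0 0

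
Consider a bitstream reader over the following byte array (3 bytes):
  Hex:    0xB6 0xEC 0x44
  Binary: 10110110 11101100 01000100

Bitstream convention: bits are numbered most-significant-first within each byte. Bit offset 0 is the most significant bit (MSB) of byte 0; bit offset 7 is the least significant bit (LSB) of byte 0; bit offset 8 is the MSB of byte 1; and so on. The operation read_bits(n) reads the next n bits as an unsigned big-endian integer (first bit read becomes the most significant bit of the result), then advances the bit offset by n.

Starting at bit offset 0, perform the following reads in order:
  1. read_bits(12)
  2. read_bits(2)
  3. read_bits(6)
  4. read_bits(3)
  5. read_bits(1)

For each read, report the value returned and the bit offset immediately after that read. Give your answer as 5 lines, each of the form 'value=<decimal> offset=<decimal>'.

Answer: value=2926 offset=12
value=3 offset=14
value=4 offset=20
value=2 offset=23
value=0 offset=24

Derivation:
Read 1: bits[0:12] width=12 -> value=2926 (bin 101101101110); offset now 12 = byte 1 bit 4; 12 bits remain
Read 2: bits[12:14] width=2 -> value=3 (bin 11); offset now 14 = byte 1 bit 6; 10 bits remain
Read 3: bits[14:20] width=6 -> value=4 (bin 000100); offset now 20 = byte 2 bit 4; 4 bits remain
Read 4: bits[20:23] width=3 -> value=2 (bin 010); offset now 23 = byte 2 bit 7; 1 bits remain
Read 5: bits[23:24] width=1 -> value=0 (bin 0); offset now 24 = byte 3 bit 0; 0 bits remain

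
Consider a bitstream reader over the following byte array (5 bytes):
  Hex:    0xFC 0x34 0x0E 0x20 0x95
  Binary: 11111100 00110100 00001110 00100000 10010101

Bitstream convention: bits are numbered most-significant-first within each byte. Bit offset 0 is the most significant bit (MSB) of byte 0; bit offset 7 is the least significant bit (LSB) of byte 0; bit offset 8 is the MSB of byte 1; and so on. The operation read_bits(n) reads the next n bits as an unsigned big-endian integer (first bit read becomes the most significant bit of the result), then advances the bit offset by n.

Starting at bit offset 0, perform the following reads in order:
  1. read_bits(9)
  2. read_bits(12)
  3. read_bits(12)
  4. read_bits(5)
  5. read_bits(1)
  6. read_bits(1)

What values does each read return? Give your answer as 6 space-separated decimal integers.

Answer: 504 1665 3137 5 0 1

Derivation:
Read 1: bits[0:9] width=9 -> value=504 (bin 111111000); offset now 9 = byte 1 bit 1; 31 bits remain
Read 2: bits[9:21] width=12 -> value=1665 (bin 011010000001); offset now 21 = byte 2 bit 5; 19 bits remain
Read 3: bits[21:33] width=12 -> value=3137 (bin 110001000001); offset now 33 = byte 4 bit 1; 7 bits remain
Read 4: bits[33:38] width=5 -> value=5 (bin 00101); offset now 38 = byte 4 bit 6; 2 bits remain
Read 5: bits[38:39] width=1 -> value=0 (bin 0); offset now 39 = byte 4 bit 7; 1 bits remain
Read 6: bits[39:40] width=1 -> value=1 (bin 1); offset now 40 = byte 5 bit 0; 0 bits remain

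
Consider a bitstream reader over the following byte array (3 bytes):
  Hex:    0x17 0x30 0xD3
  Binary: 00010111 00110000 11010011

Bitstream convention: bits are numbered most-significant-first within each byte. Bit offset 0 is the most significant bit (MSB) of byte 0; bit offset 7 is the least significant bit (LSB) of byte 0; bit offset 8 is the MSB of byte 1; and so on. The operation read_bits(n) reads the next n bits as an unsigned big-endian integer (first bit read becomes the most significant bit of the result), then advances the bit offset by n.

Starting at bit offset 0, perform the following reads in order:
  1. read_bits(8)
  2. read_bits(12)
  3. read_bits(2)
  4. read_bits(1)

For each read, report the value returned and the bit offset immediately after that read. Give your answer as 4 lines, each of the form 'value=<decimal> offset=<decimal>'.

Read 1: bits[0:8] width=8 -> value=23 (bin 00010111); offset now 8 = byte 1 bit 0; 16 bits remain
Read 2: bits[8:20] width=12 -> value=781 (bin 001100001101); offset now 20 = byte 2 bit 4; 4 bits remain
Read 3: bits[20:22] width=2 -> value=0 (bin 00); offset now 22 = byte 2 bit 6; 2 bits remain
Read 4: bits[22:23] width=1 -> value=1 (bin 1); offset now 23 = byte 2 bit 7; 1 bits remain

Answer: value=23 offset=8
value=781 offset=20
value=0 offset=22
value=1 offset=23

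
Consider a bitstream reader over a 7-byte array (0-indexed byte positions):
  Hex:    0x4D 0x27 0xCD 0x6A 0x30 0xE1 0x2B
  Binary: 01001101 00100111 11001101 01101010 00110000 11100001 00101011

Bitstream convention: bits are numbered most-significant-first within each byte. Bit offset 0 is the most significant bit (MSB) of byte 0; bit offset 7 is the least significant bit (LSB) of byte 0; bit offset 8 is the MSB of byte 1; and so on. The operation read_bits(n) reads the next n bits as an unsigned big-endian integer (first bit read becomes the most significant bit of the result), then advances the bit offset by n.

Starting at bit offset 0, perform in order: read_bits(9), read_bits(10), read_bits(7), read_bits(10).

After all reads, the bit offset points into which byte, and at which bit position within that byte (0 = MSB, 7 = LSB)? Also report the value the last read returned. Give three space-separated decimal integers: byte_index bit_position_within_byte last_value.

Answer: 4 4 675

Derivation:
Read 1: bits[0:9] width=9 -> value=154 (bin 010011010); offset now 9 = byte 1 bit 1; 47 bits remain
Read 2: bits[9:19] width=10 -> value=318 (bin 0100111110); offset now 19 = byte 2 bit 3; 37 bits remain
Read 3: bits[19:26] width=7 -> value=53 (bin 0110101); offset now 26 = byte 3 bit 2; 30 bits remain
Read 4: bits[26:36] width=10 -> value=675 (bin 1010100011); offset now 36 = byte 4 bit 4; 20 bits remain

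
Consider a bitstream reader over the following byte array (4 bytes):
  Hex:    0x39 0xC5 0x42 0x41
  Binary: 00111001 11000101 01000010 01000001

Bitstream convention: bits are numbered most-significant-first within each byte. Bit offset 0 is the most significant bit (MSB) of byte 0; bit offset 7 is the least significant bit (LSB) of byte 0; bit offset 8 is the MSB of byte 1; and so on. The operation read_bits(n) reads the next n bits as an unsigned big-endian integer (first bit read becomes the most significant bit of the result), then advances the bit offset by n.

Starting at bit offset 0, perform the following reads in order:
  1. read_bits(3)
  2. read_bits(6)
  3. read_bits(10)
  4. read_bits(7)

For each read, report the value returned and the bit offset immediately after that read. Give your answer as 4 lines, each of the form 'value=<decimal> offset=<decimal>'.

Read 1: bits[0:3] width=3 -> value=1 (bin 001); offset now 3 = byte 0 bit 3; 29 bits remain
Read 2: bits[3:9] width=6 -> value=51 (bin 110011); offset now 9 = byte 1 bit 1; 23 bits remain
Read 3: bits[9:19] width=10 -> value=554 (bin 1000101010); offset now 19 = byte 2 bit 3; 13 bits remain
Read 4: bits[19:26] width=7 -> value=9 (bin 0001001); offset now 26 = byte 3 bit 2; 6 bits remain

Answer: value=1 offset=3
value=51 offset=9
value=554 offset=19
value=9 offset=26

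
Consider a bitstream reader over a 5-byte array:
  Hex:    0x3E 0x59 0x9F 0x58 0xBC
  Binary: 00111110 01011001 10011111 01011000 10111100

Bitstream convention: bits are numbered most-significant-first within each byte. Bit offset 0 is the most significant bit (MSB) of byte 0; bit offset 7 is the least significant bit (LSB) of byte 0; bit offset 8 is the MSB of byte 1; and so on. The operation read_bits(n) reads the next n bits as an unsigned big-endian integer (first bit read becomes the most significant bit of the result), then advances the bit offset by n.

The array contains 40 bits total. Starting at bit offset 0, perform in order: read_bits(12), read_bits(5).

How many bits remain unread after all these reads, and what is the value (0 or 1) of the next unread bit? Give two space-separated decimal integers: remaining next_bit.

Read 1: bits[0:12] width=12 -> value=997 (bin 001111100101); offset now 12 = byte 1 bit 4; 28 bits remain
Read 2: bits[12:17] width=5 -> value=19 (bin 10011); offset now 17 = byte 2 bit 1; 23 bits remain

Answer: 23 0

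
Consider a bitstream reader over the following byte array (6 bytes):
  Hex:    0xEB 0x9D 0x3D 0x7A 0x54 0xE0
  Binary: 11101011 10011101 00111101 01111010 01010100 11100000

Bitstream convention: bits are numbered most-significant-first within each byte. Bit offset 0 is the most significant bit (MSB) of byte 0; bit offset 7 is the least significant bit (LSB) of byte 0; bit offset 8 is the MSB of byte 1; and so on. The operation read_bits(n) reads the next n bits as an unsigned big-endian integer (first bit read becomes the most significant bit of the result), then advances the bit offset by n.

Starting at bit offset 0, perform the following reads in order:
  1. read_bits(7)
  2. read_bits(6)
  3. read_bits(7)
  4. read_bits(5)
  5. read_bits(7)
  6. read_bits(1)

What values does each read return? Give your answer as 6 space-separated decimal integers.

Answer: 117 51 83 26 122 0

Derivation:
Read 1: bits[0:7] width=7 -> value=117 (bin 1110101); offset now 7 = byte 0 bit 7; 41 bits remain
Read 2: bits[7:13] width=6 -> value=51 (bin 110011); offset now 13 = byte 1 bit 5; 35 bits remain
Read 3: bits[13:20] width=7 -> value=83 (bin 1010011); offset now 20 = byte 2 bit 4; 28 bits remain
Read 4: bits[20:25] width=5 -> value=26 (bin 11010); offset now 25 = byte 3 bit 1; 23 bits remain
Read 5: bits[25:32] width=7 -> value=122 (bin 1111010); offset now 32 = byte 4 bit 0; 16 bits remain
Read 6: bits[32:33] width=1 -> value=0 (bin 0); offset now 33 = byte 4 bit 1; 15 bits remain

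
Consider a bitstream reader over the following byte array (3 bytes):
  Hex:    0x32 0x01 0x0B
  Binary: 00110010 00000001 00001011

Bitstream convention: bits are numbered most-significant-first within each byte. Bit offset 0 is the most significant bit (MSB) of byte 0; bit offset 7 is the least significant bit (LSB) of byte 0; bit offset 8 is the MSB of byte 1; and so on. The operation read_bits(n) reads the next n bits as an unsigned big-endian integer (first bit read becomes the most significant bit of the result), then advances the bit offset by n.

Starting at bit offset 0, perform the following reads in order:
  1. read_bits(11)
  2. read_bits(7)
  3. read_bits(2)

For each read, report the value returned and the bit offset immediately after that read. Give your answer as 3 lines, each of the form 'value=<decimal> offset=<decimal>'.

Answer: value=400 offset=11
value=4 offset=18
value=0 offset=20

Derivation:
Read 1: bits[0:11] width=11 -> value=400 (bin 00110010000); offset now 11 = byte 1 bit 3; 13 bits remain
Read 2: bits[11:18] width=7 -> value=4 (bin 0000100); offset now 18 = byte 2 bit 2; 6 bits remain
Read 3: bits[18:20] width=2 -> value=0 (bin 00); offset now 20 = byte 2 bit 4; 4 bits remain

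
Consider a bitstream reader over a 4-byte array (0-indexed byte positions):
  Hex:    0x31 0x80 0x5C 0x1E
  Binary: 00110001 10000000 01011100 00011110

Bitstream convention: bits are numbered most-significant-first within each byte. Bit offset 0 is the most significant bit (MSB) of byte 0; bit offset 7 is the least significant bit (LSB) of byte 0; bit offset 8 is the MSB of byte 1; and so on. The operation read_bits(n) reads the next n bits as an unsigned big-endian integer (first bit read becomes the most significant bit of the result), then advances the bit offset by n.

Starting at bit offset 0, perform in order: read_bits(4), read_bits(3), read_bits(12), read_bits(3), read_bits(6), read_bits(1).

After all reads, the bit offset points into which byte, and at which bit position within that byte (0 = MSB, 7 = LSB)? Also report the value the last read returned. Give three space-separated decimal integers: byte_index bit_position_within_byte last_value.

Answer: 3 5 1

Derivation:
Read 1: bits[0:4] width=4 -> value=3 (bin 0011); offset now 4 = byte 0 bit 4; 28 bits remain
Read 2: bits[4:7] width=3 -> value=0 (bin 000); offset now 7 = byte 0 bit 7; 25 bits remain
Read 3: bits[7:19] width=12 -> value=3074 (bin 110000000010); offset now 19 = byte 2 bit 3; 13 bits remain
Read 4: bits[19:22] width=3 -> value=7 (bin 111); offset now 22 = byte 2 bit 6; 10 bits remain
Read 5: bits[22:28] width=6 -> value=1 (bin 000001); offset now 28 = byte 3 bit 4; 4 bits remain
Read 6: bits[28:29] width=1 -> value=1 (bin 1); offset now 29 = byte 3 bit 5; 3 bits remain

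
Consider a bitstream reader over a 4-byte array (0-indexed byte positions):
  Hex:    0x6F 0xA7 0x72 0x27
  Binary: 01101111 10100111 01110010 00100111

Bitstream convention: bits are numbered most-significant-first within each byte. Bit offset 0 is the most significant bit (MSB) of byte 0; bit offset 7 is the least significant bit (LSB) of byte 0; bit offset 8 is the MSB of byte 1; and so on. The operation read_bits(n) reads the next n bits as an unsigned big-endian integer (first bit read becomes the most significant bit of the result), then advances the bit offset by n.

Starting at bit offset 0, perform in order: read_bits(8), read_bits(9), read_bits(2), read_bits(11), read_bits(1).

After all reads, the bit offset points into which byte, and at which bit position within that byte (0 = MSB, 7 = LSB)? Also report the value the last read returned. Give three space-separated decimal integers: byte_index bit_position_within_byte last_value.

Answer: 3 7 1

Derivation:
Read 1: bits[0:8] width=8 -> value=111 (bin 01101111); offset now 8 = byte 1 bit 0; 24 bits remain
Read 2: bits[8:17] width=9 -> value=334 (bin 101001110); offset now 17 = byte 2 bit 1; 15 bits remain
Read 3: bits[17:19] width=2 -> value=3 (bin 11); offset now 19 = byte 2 bit 3; 13 bits remain
Read 4: bits[19:30] width=11 -> value=1161 (bin 10010001001); offset now 30 = byte 3 bit 6; 2 bits remain
Read 5: bits[30:31] width=1 -> value=1 (bin 1); offset now 31 = byte 3 bit 7; 1 bits remain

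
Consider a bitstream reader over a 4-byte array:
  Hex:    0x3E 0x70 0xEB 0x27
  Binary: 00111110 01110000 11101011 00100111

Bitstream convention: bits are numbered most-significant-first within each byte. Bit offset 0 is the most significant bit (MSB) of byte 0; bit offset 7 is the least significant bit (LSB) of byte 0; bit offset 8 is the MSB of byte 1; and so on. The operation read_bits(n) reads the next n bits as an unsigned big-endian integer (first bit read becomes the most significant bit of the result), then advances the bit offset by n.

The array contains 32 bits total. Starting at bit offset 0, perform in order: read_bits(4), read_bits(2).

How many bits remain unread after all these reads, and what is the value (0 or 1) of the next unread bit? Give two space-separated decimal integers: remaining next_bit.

Read 1: bits[0:4] width=4 -> value=3 (bin 0011); offset now 4 = byte 0 bit 4; 28 bits remain
Read 2: bits[4:6] width=2 -> value=3 (bin 11); offset now 6 = byte 0 bit 6; 26 bits remain

Answer: 26 1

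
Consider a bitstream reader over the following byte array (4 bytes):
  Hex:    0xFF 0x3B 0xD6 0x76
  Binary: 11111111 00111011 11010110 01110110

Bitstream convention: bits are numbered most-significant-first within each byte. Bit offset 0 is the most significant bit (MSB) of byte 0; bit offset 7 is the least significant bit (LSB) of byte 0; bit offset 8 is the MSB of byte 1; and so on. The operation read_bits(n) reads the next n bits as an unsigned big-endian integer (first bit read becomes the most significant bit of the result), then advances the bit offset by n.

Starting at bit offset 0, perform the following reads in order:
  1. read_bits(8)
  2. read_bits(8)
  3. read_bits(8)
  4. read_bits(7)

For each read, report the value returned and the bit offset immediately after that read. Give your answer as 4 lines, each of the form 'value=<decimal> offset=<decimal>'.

Answer: value=255 offset=8
value=59 offset=16
value=214 offset=24
value=59 offset=31

Derivation:
Read 1: bits[0:8] width=8 -> value=255 (bin 11111111); offset now 8 = byte 1 bit 0; 24 bits remain
Read 2: bits[8:16] width=8 -> value=59 (bin 00111011); offset now 16 = byte 2 bit 0; 16 bits remain
Read 3: bits[16:24] width=8 -> value=214 (bin 11010110); offset now 24 = byte 3 bit 0; 8 bits remain
Read 4: bits[24:31] width=7 -> value=59 (bin 0111011); offset now 31 = byte 3 bit 7; 1 bits remain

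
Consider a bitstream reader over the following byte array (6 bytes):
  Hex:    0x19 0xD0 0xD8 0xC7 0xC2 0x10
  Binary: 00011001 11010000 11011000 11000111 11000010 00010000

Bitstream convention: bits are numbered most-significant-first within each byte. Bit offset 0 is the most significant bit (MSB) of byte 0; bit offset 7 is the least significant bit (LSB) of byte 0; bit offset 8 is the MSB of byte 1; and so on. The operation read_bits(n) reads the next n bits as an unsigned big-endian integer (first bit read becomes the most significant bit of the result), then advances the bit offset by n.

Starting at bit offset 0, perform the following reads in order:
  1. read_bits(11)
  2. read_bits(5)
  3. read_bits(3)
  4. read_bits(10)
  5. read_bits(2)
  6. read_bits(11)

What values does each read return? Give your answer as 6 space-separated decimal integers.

Read 1: bits[0:11] width=11 -> value=206 (bin 00011001110); offset now 11 = byte 1 bit 3; 37 bits remain
Read 2: bits[11:16] width=5 -> value=16 (bin 10000); offset now 16 = byte 2 bit 0; 32 bits remain
Read 3: bits[16:19] width=3 -> value=6 (bin 110); offset now 19 = byte 2 bit 3; 29 bits remain
Read 4: bits[19:29] width=10 -> value=792 (bin 1100011000); offset now 29 = byte 3 bit 5; 19 bits remain
Read 5: bits[29:31] width=2 -> value=3 (bin 11); offset now 31 = byte 3 bit 7; 17 bits remain
Read 6: bits[31:42] width=11 -> value=1800 (bin 11100001000); offset now 42 = byte 5 bit 2; 6 bits remain

Answer: 206 16 6 792 3 1800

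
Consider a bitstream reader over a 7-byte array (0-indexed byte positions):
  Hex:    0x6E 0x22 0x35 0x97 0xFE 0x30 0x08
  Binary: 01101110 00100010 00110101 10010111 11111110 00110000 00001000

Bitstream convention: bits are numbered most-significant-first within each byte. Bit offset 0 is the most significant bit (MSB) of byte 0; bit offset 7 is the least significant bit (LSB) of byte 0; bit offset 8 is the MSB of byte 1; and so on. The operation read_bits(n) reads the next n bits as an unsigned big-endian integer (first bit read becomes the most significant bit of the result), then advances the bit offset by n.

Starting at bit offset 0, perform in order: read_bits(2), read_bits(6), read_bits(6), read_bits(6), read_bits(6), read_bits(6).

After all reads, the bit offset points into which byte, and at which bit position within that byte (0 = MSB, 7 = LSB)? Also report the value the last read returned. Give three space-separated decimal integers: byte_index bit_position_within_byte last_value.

Answer: 4 0 23

Derivation:
Read 1: bits[0:2] width=2 -> value=1 (bin 01); offset now 2 = byte 0 bit 2; 54 bits remain
Read 2: bits[2:8] width=6 -> value=46 (bin 101110); offset now 8 = byte 1 bit 0; 48 bits remain
Read 3: bits[8:14] width=6 -> value=8 (bin 001000); offset now 14 = byte 1 bit 6; 42 bits remain
Read 4: bits[14:20] width=6 -> value=35 (bin 100011); offset now 20 = byte 2 bit 4; 36 bits remain
Read 5: bits[20:26] width=6 -> value=22 (bin 010110); offset now 26 = byte 3 bit 2; 30 bits remain
Read 6: bits[26:32] width=6 -> value=23 (bin 010111); offset now 32 = byte 4 bit 0; 24 bits remain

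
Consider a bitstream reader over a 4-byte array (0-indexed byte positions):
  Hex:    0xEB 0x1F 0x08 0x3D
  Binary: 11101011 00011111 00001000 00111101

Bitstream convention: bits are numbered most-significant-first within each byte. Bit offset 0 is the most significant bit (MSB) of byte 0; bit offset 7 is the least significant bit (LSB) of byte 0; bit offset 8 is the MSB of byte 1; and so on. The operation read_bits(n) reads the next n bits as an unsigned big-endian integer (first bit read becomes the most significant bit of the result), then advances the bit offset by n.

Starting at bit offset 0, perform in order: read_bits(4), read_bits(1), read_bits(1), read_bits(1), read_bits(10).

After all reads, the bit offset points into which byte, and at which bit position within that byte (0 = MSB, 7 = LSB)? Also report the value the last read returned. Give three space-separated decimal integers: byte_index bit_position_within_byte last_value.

Answer: 2 1 574

Derivation:
Read 1: bits[0:4] width=4 -> value=14 (bin 1110); offset now 4 = byte 0 bit 4; 28 bits remain
Read 2: bits[4:5] width=1 -> value=1 (bin 1); offset now 5 = byte 0 bit 5; 27 bits remain
Read 3: bits[5:6] width=1 -> value=0 (bin 0); offset now 6 = byte 0 bit 6; 26 bits remain
Read 4: bits[6:7] width=1 -> value=1 (bin 1); offset now 7 = byte 0 bit 7; 25 bits remain
Read 5: bits[7:17] width=10 -> value=574 (bin 1000111110); offset now 17 = byte 2 bit 1; 15 bits remain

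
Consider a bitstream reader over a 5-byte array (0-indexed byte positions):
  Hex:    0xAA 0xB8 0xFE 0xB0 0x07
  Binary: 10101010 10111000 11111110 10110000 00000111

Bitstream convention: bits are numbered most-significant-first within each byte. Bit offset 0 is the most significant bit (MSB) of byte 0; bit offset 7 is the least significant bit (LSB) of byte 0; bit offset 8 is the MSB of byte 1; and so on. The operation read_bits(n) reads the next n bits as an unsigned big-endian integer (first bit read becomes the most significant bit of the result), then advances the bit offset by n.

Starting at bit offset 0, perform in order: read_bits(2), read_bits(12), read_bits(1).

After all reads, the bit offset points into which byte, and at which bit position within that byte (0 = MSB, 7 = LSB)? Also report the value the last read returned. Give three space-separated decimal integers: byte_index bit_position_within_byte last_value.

Read 1: bits[0:2] width=2 -> value=2 (bin 10); offset now 2 = byte 0 bit 2; 38 bits remain
Read 2: bits[2:14] width=12 -> value=2734 (bin 101010101110); offset now 14 = byte 1 bit 6; 26 bits remain
Read 3: bits[14:15] width=1 -> value=0 (bin 0); offset now 15 = byte 1 bit 7; 25 bits remain

Answer: 1 7 0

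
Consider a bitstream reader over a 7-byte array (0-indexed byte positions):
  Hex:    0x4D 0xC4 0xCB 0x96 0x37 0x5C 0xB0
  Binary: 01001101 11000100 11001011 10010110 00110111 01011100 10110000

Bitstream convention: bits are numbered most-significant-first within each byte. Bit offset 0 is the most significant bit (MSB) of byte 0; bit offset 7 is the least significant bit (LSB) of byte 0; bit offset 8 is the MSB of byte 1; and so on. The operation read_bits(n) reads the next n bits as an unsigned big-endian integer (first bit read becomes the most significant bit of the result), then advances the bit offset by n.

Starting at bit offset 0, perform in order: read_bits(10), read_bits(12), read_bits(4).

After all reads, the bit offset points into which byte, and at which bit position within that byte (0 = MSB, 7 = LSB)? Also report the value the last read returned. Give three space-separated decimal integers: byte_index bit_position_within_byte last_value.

Answer: 3 2 14

Derivation:
Read 1: bits[0:10] width=10 -> value=311 (bin 0100110111); offset now 10 = byte 1 bit 2; 46 bits remain
Read 2: bits[10:22] width=12 -> value=306 (bin 000100110010); offset now 22 = byte 2 bit 6; 34 bits remain
Read 3: bits[22:26] width=4 -> value=14 (bin 1110); offset now 26 = byte 3 bit 2; 30 bits remain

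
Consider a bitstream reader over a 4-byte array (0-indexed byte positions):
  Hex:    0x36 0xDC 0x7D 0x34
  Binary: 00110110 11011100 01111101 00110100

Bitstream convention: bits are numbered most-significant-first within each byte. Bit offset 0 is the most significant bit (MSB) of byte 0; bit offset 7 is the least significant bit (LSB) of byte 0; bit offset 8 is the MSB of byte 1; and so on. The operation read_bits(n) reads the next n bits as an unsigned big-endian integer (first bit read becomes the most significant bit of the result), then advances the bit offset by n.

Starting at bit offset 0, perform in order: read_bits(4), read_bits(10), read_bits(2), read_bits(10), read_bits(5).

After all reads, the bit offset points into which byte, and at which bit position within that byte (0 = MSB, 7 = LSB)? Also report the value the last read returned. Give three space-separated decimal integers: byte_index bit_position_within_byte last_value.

Read 1: bits[0:4] width=4 -> value=3 (bin 0011); offset now 4 = byte 0 bit 4; 28 bits remain
Read 2: bits[4:14] width=10 -> value=439 (bin 0110110111); offset now 14 = byte 1 bit 6; 18 bits remain
Read 3: bits[14:16] width=2 -> value=0 (bin 00); offset now 16 = byte 2 bit 0; 16 bits remain
Read 4: bits[16:26] width=10 -> value=500 (bin 0111110100); offset now 26 = byte 3 bit 2; 6 bits remain
Read 5: bits[26:31] width=5 -> value=26 (bin 11010); offset now 31 = byte 3 bit 7; 1 bits remain

Answer: 3 7 26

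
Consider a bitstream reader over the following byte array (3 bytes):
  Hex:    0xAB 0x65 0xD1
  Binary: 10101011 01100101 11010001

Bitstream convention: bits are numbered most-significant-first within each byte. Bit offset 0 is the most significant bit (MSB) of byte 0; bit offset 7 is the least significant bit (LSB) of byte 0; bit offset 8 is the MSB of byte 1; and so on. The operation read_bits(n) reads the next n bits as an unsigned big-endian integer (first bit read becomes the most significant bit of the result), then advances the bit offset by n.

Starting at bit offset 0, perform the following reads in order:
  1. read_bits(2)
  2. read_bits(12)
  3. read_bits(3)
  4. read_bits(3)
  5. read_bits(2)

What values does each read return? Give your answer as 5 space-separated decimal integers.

Answer: 2 2777 3 5 0

Derivation:
Read 1: bits[0:2] width=2 -> value=2 (bin 10); offset now 2 = byte 0 bit 2; 22 bits remain
Read 2: bits[2:14] width=12 -> value=2777 (bin 101011011001); offset now 14 = byte 1 bit 6; 10 bits remain
Read 3: bits[14:17] width=3 -> value=3 (bin 011); offset now 17 = byte 2 bit 1; 7 bits remain
Read 4: bits[17:20] width=3 -> value=5 (bin 101); offset now 20 = byte 2 bit 4; 4 bits remain
Read 5: bits[20:22] width=2 -> value=0 (bin 00); offset now 22 = byte 2 bit 6; 2 bits remain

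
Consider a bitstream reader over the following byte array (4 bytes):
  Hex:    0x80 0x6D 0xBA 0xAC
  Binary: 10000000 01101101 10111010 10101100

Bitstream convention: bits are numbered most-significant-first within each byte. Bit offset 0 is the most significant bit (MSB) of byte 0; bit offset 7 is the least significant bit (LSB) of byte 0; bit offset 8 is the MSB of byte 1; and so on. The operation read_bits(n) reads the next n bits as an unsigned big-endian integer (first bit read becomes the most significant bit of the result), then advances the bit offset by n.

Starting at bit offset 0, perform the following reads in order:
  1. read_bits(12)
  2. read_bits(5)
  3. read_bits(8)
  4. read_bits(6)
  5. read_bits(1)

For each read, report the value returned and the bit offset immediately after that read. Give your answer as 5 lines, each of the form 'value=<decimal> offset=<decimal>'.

Read 1: bits[0:12] width=12 -> value=2054 (bin 100000000110); offset now 12 = byte 1 bit 4; 20 bits remain
Read 2: bits[12:17] width=5 -> value=27 (bin 11011); offset now 17 = byte 2 bit 1; 15 bits remain
Read 3: bits[17:25] width=8 -> value=117 (bin 01110101); offset now 25 = byte 3 bit 1; 7 bits remain
Read 4: bits[25:31] width=6 -> value=22 (bin 010110); offset now 31 = byte 3 bit 7; 1 bits remain
Read 5: bits[31:32] width=1 -> value=0 (bin 0); offset now 32 = byte 4 bit 0; 0 bits remain

Answer: value=2054 offset=12
value=27 offset=17
value=117 offset=25
value=22 offset=31
value=0 offset=32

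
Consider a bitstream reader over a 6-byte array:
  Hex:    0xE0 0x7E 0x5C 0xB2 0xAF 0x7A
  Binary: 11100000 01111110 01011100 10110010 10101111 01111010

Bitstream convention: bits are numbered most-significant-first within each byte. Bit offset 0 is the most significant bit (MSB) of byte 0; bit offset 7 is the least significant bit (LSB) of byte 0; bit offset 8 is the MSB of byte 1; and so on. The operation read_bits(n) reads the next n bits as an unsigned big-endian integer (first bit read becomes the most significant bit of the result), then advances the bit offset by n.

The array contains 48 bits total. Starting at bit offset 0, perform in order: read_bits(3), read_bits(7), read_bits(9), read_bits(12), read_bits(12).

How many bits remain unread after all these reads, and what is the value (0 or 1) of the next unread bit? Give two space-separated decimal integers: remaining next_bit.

Answer: 5 1

Derivation:
Read 1: bits[0:3] width=3 -> value=7 (bin 111); offset now 3 = byte 0 bit 3; 45 bits remain
Read 2: bits[3:10] width=7 -> value=1 (bin 0000001); offset now 10 = byte 1 bit 2; 38 bits remain
Read 3: bits[10:19] width=9 -> value=498 (bin 111110010); offset now 19 = byte 2 bit 3; 29 bits remain
Read 4: bits[19:31] width=12 -> value=3673 (bin 111001011001); offset now 31 = byte 3 bit 7; 17 bits remain
Read 5: bits[31:43] width=12 -> value=1403 (bin 010101111011); offset now 43 = byte 5 bit 3; 5 bits remain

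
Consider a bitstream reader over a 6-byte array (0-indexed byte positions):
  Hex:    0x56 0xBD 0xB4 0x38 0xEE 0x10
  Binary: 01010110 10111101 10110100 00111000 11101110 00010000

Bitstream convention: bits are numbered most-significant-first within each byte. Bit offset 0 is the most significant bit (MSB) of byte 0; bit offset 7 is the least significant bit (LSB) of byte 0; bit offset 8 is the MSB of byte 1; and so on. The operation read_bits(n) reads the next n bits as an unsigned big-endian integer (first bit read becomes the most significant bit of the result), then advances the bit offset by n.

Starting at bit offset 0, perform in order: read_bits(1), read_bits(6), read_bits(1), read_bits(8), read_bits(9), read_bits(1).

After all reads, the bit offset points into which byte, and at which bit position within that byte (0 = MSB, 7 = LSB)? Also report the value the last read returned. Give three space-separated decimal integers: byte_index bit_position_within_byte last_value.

Read 1: bits[0:1] width=1 -> value=0 (bin 0); offset now 1 = byte 0 bit 1; 47 bits remain
Read 2: bits[1:7] width=6 -> value=43 (bin 101011); offset now 7 = byte 0 bit 7; 41 bits remain
Read 3: bits[7:8] width=1 -> value=0 (bin 0); offset now 8 = byte 1 bit 0; 40 bits remain
Read 4: bits[8:16] width=8 -> value=189 (bin 10111101); offset now 16 = byte 2 bit 0; 32 bits remain
Read 5: bits[16:25] width=9 -> value=360 (bin 101101000); offset now 25 = byte 3 bit 1; 23 bits remain
Read 6: bits[25:26] width=1 -> value=0 (bin 0); offset now 26 = byte 3 bit 2; 22 bits remain

Answer: 3 2 0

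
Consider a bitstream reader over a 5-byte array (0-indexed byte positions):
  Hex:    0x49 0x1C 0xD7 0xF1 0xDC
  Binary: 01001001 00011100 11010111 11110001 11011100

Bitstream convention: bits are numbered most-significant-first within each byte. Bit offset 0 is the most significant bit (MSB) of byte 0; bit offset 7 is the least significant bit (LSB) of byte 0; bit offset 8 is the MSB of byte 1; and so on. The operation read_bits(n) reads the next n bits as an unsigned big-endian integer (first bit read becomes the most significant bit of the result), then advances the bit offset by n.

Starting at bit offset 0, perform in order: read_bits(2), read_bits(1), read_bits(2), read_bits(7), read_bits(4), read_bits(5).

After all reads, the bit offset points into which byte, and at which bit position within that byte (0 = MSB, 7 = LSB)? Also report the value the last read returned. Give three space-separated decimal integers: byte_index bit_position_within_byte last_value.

Answer: 2 5 26

Derivation:
Read 1: bits[0:2] width=2 -> value=1 (bin 01); offset now 2 = byte 0 bit 2; 38 bits remain
Read 2: bits[2:3] width=1 -> value=0 (bin 0); offset now 3 = byte 0 bit 3; 37 bits remain
Read 3: bits[3:5] width=2 -> value=1 (bin 01); offset now 5 = byte 0 bit 5; 35 bits remain
Read 4: bits[5:12] width=7 -> value=17 (bin 0010001); offset now 12 = byte 1 bit 4; 28 bits remain
Read 5: bits[12:16] width=4 -> value=12 (bin 1100); offset now 16 = byte 2 bit 0; 24 bits remain
Read 6: bits[16:21] width=5 -> value=26 (bin 11010); offset now 21 = byte 2 bit 5; 19 bits remain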